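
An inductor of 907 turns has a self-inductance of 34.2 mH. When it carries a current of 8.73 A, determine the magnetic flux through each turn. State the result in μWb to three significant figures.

Φ_B ≈ 329 μWb

From L = NΦ_B/I, the flux per turn is Φ_B = LI/N.
Φ_B = (3.420×10^-2 H)(8.73 A)/907 = 3.292×10^-4 Wb.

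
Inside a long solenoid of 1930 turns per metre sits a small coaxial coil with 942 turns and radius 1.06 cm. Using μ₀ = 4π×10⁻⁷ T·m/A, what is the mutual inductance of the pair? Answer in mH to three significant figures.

M ≈ 0.806 mH

The outer solenoid produces a uniform field B₁ = μ₀n₁I₁ across the inner coil,
so the flux linkage is N₂Φ = N₂B₁A₂ = μ₀n₁N₂A₂·I₁, giving M = μ₀n₁N₂A₂.
A₂ = πr² = π(1.060×10^-2 m)² = 3.530×10^-4 m².
M = (4π×10⁻⁷)(1930)(942)(3.530×10^-4) = 8.0645×10^-4 H.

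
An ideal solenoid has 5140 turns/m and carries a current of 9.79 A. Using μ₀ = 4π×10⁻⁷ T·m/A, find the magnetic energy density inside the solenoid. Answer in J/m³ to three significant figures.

B = μ₀nI = (4π×10⁻⁷)(5.140×10^3)(9.79) = 6.323×10^-2 T.
u = B²/(2μ₀) = (6.323×10^-2)²/(2×4π×10⁻⁷) = 1.591×10^3 J/m³.

u ≈ 1590 J/m³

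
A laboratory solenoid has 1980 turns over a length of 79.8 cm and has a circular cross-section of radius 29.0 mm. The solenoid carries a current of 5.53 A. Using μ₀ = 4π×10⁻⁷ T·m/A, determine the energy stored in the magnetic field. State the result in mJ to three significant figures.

A = πr² = π(2.900×10^-2 m)² = 2.642×10^-3 m².
L = μ₀N²A/ℓ = (4π×10⁻⁷)(1980)²(2.642×10^-3)/(0.798) = 1.631×10^-2 H.
U = ½LI² = ½(1.631×10^-2)(5.53)² = 0.2494 J.

U ≈ 249 mJ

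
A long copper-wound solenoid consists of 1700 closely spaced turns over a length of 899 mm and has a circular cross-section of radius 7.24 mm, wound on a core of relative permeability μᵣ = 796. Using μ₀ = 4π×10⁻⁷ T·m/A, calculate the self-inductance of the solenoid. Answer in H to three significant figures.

A = πr² = π(7.240×10^-3 m)² = 1.647×10^-4 m².
For a long solenoid, L = μ₀μᵣN²A/ℓ.
L = (4π×10⁻⁷)(796)(1700)²(1.647×10^-4)/(0.899 m) = 0.5295 H.

L ≈ 0.530 H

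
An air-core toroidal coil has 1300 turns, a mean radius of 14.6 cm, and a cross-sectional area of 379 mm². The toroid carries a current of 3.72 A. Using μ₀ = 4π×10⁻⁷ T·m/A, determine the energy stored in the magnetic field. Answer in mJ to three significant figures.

L = μ₀N²A/(2πR) = (4π×10⁻⁷)(1300)²(3.790×10^-4)/(2π×0.146) = 8.774×10^-4 H.
U = ½LI² = ½(8.774×10^-4)(3.72)² = 6.071×10^-3 J.

U ≈ 6.07 mJ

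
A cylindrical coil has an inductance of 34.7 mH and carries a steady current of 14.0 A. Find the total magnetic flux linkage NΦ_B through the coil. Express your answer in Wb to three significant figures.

NΦ_B ≈ 0.486 Wb

From L = NΦ_B/I, the flux linkage is NΦ_B = LI.
NΦ_B = (3.470×10^-2 H)(14.0 A) = 0.4858 Wb.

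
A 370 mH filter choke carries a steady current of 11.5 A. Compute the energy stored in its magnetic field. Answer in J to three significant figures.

U ≈ 24.5 J

Stored magnetic energy: U = ½LI².
U = ½(0.37 H)(11.5 A)² = 24.47 J.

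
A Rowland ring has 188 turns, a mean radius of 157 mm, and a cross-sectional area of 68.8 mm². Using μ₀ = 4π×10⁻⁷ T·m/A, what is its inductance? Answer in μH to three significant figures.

L ≈ 3.10 μH

For a thin toroid, L = μ₀N²A/(2πR).
L = (4π×10⁻⁷)(188)²(6.880×10^-5) / (2π×0.157 m) = 3.098×10^-6 H.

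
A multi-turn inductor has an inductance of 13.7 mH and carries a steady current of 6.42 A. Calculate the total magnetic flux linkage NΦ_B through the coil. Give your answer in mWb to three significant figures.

NΦ_B ≈ 88.0 mWb

From L = NΦ_B/I, the flux linkage is NΦ_B = LI.
NΦ_B = (1.370×10^-2 H)(6.42 A) = 8.795×10^-2 Wb.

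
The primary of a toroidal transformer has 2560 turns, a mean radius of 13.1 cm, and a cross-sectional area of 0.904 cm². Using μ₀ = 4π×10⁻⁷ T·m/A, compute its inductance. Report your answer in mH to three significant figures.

L ≈ 0.904 mH

For a thin toroid, L = μ₀N²A/(2πR).
L = (4π×10⁻⁷)(2560)²(9.040×10^-5) / (2π×0.131 m) = 9.04497×10^-4 H.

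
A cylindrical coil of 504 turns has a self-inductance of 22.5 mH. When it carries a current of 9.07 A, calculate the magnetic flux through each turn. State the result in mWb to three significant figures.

Φ_B ≈ 0.405 mWb

From L = NΦ_B/I, the flux per turn is Φ_B = LI/N.
Φ_B = (2.250×10^-2 H)(9.07 A)/504 = 4.049×10^-4 Wb.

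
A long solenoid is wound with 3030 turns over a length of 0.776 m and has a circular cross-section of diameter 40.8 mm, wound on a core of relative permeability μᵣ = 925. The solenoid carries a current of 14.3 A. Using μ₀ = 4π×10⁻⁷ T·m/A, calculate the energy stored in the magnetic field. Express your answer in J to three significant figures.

U ≈ 1840 J

A = π(d/2)² = π(2.040×10^-2 m)² = 1.307×10^-3 m².
L = μ₀μᵣN²A/ℓ = (4π×10⁻⁷)(925)(3030)²(1.307×10^-3)/(0.776) = 17.98 H.
U = ½LI² = ½(17.98)(14.3)² = 1.838×10^3 J.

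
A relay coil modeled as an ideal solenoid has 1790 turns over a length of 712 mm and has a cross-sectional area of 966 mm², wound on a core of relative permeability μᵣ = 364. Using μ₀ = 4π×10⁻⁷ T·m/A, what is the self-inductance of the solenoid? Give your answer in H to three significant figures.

A = 966 mm² = 9.660×10^-4 m².
For a long solenoid, L = μ₀μᵣN²A/ℓ.
L = (4π×10⁻⁷)(364)(1790)²(9.660×10^-4)/(0.712 m) = 1.988 H.

L ≈ 1.99 H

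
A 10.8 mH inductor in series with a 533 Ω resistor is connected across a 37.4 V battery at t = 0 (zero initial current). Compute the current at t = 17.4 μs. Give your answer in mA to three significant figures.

I ≈ 40.4 mA

τ = L/R = 1.080×10^-2/533 = 2.026×10^-5 s; final current I_∞ = ε/R = 37.4/533 = 7.017×10^-2 A.
I(t) = I_∞(1 − e^(−t/τ)) with t/τ = 0.859.
I = (7.017×10^-2)(1 − e^(−0.859)) = 4.044×10^-2 A.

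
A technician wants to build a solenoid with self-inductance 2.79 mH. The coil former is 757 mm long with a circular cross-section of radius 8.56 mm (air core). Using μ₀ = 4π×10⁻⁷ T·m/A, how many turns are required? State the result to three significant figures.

A = πr² = π(8.560×10^-3 m)² = 2.302×10^-4 m².
From L = μ₀N²A/ℓ, N = √(Lℓ / (μ₀A)).
N = √[(2.790×10^-3)(0.757) / ((4π×10⁻⁷)×2.302×10^-4)] = √(7.301×10^6) ≈ 2702.1.

N ≈ 2700 turns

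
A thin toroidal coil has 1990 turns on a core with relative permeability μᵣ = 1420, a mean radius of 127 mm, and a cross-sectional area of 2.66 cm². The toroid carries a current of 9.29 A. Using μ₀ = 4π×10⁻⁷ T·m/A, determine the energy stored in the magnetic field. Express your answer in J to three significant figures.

L = μ₀μᵣN²A/(2πR) = (4π×10⁻⁷)(1420)(1990)²(2.660×10^-4)/(2π×0.127) = 2.356 H.
U = ½LI² = ½(2.356)(9.29)² = 101.6 J.

U ≈ 102 J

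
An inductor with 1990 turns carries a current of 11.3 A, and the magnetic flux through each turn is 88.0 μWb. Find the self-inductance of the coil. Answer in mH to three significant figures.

L ≈ 15.5 mH

Self-inductance is defined by L = NΦ_B/I (flux linkage over current).
L = (1990)(8.800×10^-5 Wb)/(11.3 A) = 1.550×10^-2 H.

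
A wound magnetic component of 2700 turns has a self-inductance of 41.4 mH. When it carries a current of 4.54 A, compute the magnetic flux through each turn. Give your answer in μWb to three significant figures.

Φ_B ≈ 69.6 μWb

From L = NΦ_B/I, the flux per turn is Φ_B = LI/N.
Φ_B = (4.140×10^-2 H)(4.54 A)/2700 = 6.961×10^-5 Wb.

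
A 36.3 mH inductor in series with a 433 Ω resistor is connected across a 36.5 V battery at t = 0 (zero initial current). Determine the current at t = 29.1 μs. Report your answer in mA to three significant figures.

τ = L/R = 3.630×10^-2/433 = 8.383×10^-5 s; final current I_∞ = ε/R = 36.5/433 = 8.430×10^-2 A.
I(t) = I_∞(1 − e^(−t/τ)) with t/τ = 0.347.
I = (8.430×10^-2)(1 − e^(−0.347)) = 2.472×10^-2 A.

I ≈ 24.7 mA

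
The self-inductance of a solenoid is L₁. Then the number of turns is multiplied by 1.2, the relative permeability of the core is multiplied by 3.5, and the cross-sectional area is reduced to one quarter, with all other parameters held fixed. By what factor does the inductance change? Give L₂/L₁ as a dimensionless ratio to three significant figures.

L₂/L₁ = 1.26

For a solenoid, L ∝ μᵣN²A/ℓ.
L₂/L₁ = (1.2)^2 × (3.5) × (0.25) = 1.26.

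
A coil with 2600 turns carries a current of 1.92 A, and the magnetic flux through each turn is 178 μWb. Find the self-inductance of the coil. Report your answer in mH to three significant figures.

L ≈ 241 mH

Self-inductance is defined by L = NΦ_B/I (flux linkage over current).
L = (2600)(1.780×10^-4 Wb)/(1.92 A) = 0.241 H.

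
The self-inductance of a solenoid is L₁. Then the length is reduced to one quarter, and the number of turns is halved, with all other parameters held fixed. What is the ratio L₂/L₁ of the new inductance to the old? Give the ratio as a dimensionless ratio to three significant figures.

L₂/L₁ = 1.00

For a solenoid, L ∝ μᵣN²A/ℓ.
L₂/L₁ = (0.25)^-1 × (0.5)^2 = 1.00.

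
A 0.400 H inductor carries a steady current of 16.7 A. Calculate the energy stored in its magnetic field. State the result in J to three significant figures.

U ≈ 55.8 J

Stored magnetic energy: U = ½LI².
U = ½(0.4 H)(16.7 A)² = 55.78 J.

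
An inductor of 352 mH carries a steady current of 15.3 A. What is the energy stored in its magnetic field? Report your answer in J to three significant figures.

U ≈ 41.2 J

Stored magnetic energy: U = ½LI².
U = ½(0.352 H)(15.3 A)² = 41.2 J.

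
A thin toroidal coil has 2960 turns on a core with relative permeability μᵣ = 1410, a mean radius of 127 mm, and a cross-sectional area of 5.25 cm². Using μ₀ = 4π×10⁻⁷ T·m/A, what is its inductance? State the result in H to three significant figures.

L ≈ 10.2 H

For a thin toroid, L = μ₀μᵣN²A/(2πR).
L = (4π×10⁻⁷)(1410)(2960)²(5.250×10^-4) / (2π×0.127 m) = 10.21 H.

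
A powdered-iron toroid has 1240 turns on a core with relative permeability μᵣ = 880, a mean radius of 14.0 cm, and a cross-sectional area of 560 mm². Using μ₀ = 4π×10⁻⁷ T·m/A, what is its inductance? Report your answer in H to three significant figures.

L ≈ 1.08 H

For a thin toroid, L = μ₀μᵣN²A/(2πR).
L = (4π×10⁻⁷)(880)(1240)²(5.600×10^-4) / (2π×0.14 m) = 1.082 H.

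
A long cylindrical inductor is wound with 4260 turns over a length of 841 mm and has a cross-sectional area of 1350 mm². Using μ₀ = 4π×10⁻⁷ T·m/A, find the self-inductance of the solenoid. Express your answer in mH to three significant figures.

A = 1350 mm² = 1.350×10^-3 m².
For a long solenoid, L = μ₀N²A/ℓ.
L = (4π×10⁻⁷)(4260)²(1.350×10^-3)/(0.841 m) = 3.661×10^-2 H.

L ≈ 36.6 mH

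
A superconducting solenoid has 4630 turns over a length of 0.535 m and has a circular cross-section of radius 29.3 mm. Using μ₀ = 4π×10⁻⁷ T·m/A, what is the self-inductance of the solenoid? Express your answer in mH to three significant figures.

A = πr² = π(2.930×10^-2 m)² = 2.697×10^-3 m².
For a long solenoid, L = μ₀N²A/ℓ.
L = (4π×10⁻⁷)(4630)²(2.697×10^-3)/(0.535 m) = 0.1358 H.

L ≈ 136 mH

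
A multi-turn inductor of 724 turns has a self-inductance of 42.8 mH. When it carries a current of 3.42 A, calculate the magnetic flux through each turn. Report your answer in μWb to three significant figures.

Φ_B ≈ 202 μWb

From L = NΦ_B/I, the flux per turn is Φ_B = LI/N.
Φ_B = (4.280×10^-2 H)(3.42 A)/724 = 2.022×10^-4 Wb.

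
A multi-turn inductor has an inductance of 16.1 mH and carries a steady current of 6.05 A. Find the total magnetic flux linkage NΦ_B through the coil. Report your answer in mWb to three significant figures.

NΦ_B ≈ 97.4 mWb

From L = NΦ_B/I, the flux linkage is NΦ_B = LI.
NΦ_B = (1.610×10^-2 H)(6.05 A) = 9.740×10^-2 Wb.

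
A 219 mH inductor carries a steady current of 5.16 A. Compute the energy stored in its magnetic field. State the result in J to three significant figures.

Stored magnetic energy: U = ½LI².
U = ½(0.219 H)(5.16 A)² = 2.916 J.

U ≈ 2.92 J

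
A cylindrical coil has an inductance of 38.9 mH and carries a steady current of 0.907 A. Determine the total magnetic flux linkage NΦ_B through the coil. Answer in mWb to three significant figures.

From L = NΦ_B/I, the flux linkage is NΦ_B = LI.
NΦ_B = (3.890×10^-2 H)(0.907 A) = 3.528×10^-2 Wb.

NΦ_B ≈ 35.3 mWb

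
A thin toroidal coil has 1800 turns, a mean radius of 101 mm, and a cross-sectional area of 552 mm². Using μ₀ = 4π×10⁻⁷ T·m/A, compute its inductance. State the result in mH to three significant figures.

L ≈ 3.54 mH

For a thin toroid, L = μ₀N²A/(2πR).
L = (4π×10⁻⁷)(1800)²(5.520×10^-4) / (2π×0.101 m) = 3.542×10^-3 H.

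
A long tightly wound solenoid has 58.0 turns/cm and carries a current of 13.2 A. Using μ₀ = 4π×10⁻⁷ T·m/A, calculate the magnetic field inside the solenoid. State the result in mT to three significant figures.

Inside a long solenoid, B = μ₀nI.
B = (4π×10⁻⁷)(5.800×10^3 m⁻¹)(13.2 A) = 9.621×10^-2 T.

B ≈ 96.2 mT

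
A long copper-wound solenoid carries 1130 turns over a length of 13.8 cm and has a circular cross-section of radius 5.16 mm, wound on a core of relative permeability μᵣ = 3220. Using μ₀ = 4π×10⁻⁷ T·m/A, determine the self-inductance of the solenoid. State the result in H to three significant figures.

L ≈ 3.13 H

A = πr² = π(5.160×10^-3 m)² = 8.3647×10^-5 m².
For a long solenoid, L = μ₀μᵣN²A/ℓ.
L = (4π×10⁻⁷)(3220)(1130)²(8.3647×10^-5)/(0.138 m) = 3.132 H.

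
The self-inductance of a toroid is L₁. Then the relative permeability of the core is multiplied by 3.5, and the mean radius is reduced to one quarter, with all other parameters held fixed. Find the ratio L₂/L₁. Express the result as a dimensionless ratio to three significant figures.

L₂/L₁ = 14.0

For a toroid, L ∝ μᵣN²A/R.
L₂/L₁ = (3.5) × (0.25)^-1 = 14.0.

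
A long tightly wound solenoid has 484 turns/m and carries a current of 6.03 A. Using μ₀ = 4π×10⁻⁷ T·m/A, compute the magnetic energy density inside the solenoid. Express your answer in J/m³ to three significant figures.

B = μ₀nI = (4π×10⁻⁷)(484)(6.03) = 3.668×10^-3 T.
u = B²/(2μ₀) = (3.668×10^-3)²/(2×4π×10⁻⁷) = 5.352 J/m³.

u ≈ 5.35 J/m³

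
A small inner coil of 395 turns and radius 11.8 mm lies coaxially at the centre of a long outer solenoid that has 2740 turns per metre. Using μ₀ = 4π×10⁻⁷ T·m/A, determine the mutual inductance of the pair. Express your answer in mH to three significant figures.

M ≈ 0.595 mH

The outer solenoid produces a uniform field B₁ = μ₀n₁I₁ across the inner coil,
so the flux linkage is N₂Φ = N₂B₁A₂ = μ₀n₁N₂A₂·I₁, giving M = μ₀n₁N₂A₂.
A₂ = πr² = π(1.180×10^-2 m)² = 4.374×10^-4 m².
M = (4π×10⁻⁷)(2740)(395)(4.374×10^-4) = 5.949×10^-4 H.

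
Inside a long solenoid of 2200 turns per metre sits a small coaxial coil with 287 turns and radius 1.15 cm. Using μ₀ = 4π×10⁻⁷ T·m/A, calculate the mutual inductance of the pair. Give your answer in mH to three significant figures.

M ≈ 0.330 mH

The outer solenoid produces a uniform field B₁ = μ₀n₁I₁ across the inner coil,
so the flux linkage is N₂Φ = N₂B₁A₂ = μ₀n₁N₂A₂·I₁, giving M = μ₀n₁N₂A₂.
A₂ = πr² = π(1.150×10^-2 m)² = 4.1548×10^-4 m².
M = (4π×10⁻⁷)(2200)(287)(4.1548×10^-4) = 3.297×10^-4 H.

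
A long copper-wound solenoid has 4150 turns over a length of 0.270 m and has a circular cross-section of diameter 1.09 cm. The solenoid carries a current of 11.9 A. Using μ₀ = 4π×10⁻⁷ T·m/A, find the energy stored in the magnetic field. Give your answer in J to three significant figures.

A = π(d/2)² = π(5.450×10^-3 m)² = 9.331×10^-5 m².
L = μ₀N²A/ℓ = (4π×10⁻⁷)(4150)²(9.331×10^-5)/(0.27) = 7.480×10^-3 H.
U = ½LI² = ½(7.480×10^-3)(11.9)² = 0.5296 J.

U ≈ 0.530 J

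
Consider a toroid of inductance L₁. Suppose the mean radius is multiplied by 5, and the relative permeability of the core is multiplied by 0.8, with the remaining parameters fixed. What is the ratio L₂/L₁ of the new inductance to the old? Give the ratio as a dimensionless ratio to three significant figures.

For a toroid, L ∝ μᵣN²A/R.
L₂/L₁ = (5)^-1 × (0.8) = 0.160.

L₂/L₁ = 0.160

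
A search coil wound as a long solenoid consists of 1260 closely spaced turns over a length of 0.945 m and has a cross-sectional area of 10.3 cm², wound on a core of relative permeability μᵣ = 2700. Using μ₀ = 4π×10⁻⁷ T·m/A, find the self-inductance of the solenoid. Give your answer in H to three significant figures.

A = 10.3 cm² = 1.030×10^-3 m².
For a long solenoid, L = μ₀μᵣN²A/ℓ.
L = (4π×10⁻⁷)(2700)(1260)²(1.030×10^-3)/(0.945 m) = 5.871 H.

L ≈ 5.87 H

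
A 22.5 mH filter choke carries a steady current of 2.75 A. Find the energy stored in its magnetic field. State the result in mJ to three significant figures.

U ≈ 85.1 mJ

Stored magnetic energy: U = ½LI².
U = ½(2.250×10^-2 H)(2.75 A)² = 8.508×10^-2 J.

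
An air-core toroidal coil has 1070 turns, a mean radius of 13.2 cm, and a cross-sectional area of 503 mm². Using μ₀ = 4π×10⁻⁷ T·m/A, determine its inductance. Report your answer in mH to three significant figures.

For a thin toroid, L = μ₀N²A/(2πR).
L = (4π×10⁻⁷)(1070)²(5.030×10^-4) / (2π×0.132 m) = 8.726×10^-4 H.

L ≈ 0.873 mH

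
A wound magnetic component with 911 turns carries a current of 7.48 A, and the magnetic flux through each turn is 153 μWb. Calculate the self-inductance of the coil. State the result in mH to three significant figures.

L ≈ 18.6 mH

Self-inductance is defined by L = NΦ_B/I (flux linkage over current).
L = (911)(1.530×10^-4 Wb)/(7.48 A) = 1.863×10^-2 H.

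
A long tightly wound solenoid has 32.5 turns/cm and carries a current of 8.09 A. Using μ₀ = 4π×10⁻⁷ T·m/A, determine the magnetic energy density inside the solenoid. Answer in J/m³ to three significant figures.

u ≈ 434 J/m³

B = μ₀nI = (4π×10⁻⁷)(3.250×10^3)(8.09) = 3.304×10^-2 T.
u = B²/(2μ₀) = (3.304×10^-2)²/(2×4π×10⁻⁷) = 434.4 J/m³.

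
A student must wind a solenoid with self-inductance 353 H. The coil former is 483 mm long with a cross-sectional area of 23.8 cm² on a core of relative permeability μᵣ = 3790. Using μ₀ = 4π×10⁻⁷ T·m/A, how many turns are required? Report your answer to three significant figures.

N ≈ 3880 turns

A = 23.8 cm² = 2.380×10^-3 m².
From L = μ₀μᵣN²A/ℓ, N = √(Lℓ / (μ₀μᵣA)).
N = √[(353)(0.483) / ((4π×10⁻⁷)(3790)×2.380×10^-3)] = √(1.504×10^7) ≈ 3878.4.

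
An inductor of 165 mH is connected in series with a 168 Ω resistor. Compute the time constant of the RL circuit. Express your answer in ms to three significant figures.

τ ≈ 0.982 ms

τ = L/R = (0.165 H)/(168 Ω) = 9.821×10^-4 s.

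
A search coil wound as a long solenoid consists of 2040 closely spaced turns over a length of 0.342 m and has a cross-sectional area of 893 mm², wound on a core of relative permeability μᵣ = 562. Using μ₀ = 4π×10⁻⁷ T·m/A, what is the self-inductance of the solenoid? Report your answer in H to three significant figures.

L ≈ 7.67 H

A = 893 mm² = 8.930×10^-4 m².
For a long solenoid, L = μ₀μᵣN²A/ℓ.
L = (4π×10⁻⁷)(562)(2040)²(8.930×10^-4)/(0.342 m) = 7.674 H.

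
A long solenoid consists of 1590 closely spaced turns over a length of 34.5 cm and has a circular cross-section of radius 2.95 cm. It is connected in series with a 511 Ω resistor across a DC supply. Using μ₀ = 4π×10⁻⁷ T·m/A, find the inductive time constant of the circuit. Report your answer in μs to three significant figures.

τ ≈ 49.3 μs

A = πr² = π(2.950×10^-2 m)² = 2.734×10^-3 m².
L = μ₀N²A/ℓ = (4π×10⁻⁷)(1590)²(2.734×10^-3)/(0.345) = 2.518×10^-2 H.
τ = L/R = (2.518×10^-2)/(511) = 4.927×10^-5 s.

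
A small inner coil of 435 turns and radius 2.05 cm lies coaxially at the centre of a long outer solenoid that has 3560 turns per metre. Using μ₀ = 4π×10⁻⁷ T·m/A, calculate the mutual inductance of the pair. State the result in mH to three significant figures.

The outer solenoid produces a uniform field B₁ = μ₀n₁I₁ across the inner coil,
so the flux linkage is N₂Φ = N₂B₁A₂ = μ₀n₁N₂A₂·I₁, giving M = μ₀n₁N₂A₂.
A₂ = πr² = π(2.050×10^-2 m)² = 1.320×10^-3 m².
M = (4π×10⁻⁷)(3560)(435)(1.320×10^-3) = 2.569×10^-3 H.

M ≈ 2.57 mH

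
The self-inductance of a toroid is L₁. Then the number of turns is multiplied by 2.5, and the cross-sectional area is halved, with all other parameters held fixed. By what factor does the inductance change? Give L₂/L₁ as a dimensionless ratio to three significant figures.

L₂/L₁ = 3.13

For a toroid, L ∝ μᵣN²A/R.
L₂/L₁ = (2.5)^2 × (0.5) = 3.13.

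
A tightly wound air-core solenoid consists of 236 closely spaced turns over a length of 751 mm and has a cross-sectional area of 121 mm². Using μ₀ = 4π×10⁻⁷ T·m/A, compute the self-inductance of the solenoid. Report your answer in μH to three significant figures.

L ≈ 11.3 μH

A = 121 mm² = 1.210×10^-4 m².
For a long solenoid, L = μ₀N²A/ℓ.
L = (4π×10⁻⁷)(236)²(1.210×10^-4)/(0.751 m) = 1.128×10^-5 H.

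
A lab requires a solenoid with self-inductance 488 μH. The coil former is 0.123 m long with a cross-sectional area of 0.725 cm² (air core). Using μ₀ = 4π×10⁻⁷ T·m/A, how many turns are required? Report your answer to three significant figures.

N ≈ 812 turns

A = 0.725 cm² = 7.250×10^-5 m².
From L = μ₀N²A/ℓ, N = √(Lℓ / (μ₀A)).
N = √[(4.880×10^-4)(0.123) / ((4π×10⁻⁷)×7.250×10^-5)] = √(6.588×10^5) ≈ 811.7.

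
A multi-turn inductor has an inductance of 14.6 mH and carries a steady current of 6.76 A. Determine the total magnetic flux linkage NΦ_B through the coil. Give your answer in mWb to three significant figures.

From L = NΦ_B/I, the flux linkage is NΦ_B = LI.
NΦ_B = (1.460×10^-2 H)(6.76 A) = 9.870×10^-2 Wb.

NΦ_B ≈ 98.7 mWb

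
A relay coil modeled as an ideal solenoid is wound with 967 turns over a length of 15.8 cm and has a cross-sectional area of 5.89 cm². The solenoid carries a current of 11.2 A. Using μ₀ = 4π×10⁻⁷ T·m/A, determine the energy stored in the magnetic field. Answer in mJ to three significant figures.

U ≈ 275 mJ

A = 5.89 cm² = 5.890×10^-4 m².
L = μ₀N²A/ℓ = (4π×10⁻⁷)(967)²(5.890×10^-4)/(0.158) = 4.380×10^-3 H.
U = ½LI² = ½(4.380×10^-3)(11.2)² = 0.2747 J.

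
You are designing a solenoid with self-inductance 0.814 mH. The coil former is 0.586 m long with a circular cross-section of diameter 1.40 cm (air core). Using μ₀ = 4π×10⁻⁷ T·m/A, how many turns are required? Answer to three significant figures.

N ≈ 1570 turns

A = π(d/2)² = π(7.000×10^-3 m)² = 1.539×10^-4 m².
From L = μ₀N²A/ℓ, N = √(Lℓ / (μ₀A)).
N = √[(8.140×10^-4)(0.586) / ((4π×10⁻⁷)×1.539×10^-4)] = √(2.466×10^6) ≈ 1570.3.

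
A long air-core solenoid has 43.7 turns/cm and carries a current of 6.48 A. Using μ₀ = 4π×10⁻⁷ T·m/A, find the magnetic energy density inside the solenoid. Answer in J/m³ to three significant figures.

B = μ₀nI = (4π×10⁻⁷)(4.370×10^3)(6.48) = 3.558×10^-2 T.
u = B²/(2μ₀) = (3.558×10^-2)²/(2×4π×10⁻⁷) = 503.8 J/m³.

u ≈ 504 J/m³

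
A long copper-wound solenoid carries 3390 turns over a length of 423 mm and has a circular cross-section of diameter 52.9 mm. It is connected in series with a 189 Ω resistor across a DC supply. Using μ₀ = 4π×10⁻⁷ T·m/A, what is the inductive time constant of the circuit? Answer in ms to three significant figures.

A = π(d/2)² = π(2.645×10^-2 m)² = 2.198×10^-3 m².
L = μ₀N²A/ℓ = (4π×10⁻⁷)(3390)²(2.198×10^-3)/(0.423) = 7.504×10^-2 H.
τ = L/R = (7.504×10^-2)/(189) = 3.970×10^-4 s.

τ ≈ 0.397 ms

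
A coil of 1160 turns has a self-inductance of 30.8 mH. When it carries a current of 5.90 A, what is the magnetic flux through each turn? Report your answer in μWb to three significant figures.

From L = NΦ_B/I, the flux per turn is Φ_B = LI/N.
Φ_B = (3.080×10^-2 H)(5.90 A)/1160 = 1.567×10^-4 Wb.

Φ_B ≈ 157 μWb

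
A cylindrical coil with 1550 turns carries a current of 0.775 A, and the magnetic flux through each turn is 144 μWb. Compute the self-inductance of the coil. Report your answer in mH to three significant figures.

L ≈ 288 mH

Self-inductance is defined by L = NΦ_B/I (flux linkage over current).
L = (1550)(1.440×10^-4 Wb)/(0.775 A) = 0.288 H.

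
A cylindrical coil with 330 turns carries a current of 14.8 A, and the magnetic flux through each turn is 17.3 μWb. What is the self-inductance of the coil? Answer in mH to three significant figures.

Self-inductance is defined by L = NΦ_B/I (flux linkage over current).
L = (330)(1.730×10^-5 Wb)/(14.8 A) = 3.857×10^-4 H.

L ≈ 0.386 mH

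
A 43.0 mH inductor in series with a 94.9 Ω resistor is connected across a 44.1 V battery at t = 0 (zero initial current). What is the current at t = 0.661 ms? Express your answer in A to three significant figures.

τ = L/R = 4.300×10^-2/94.9 = 4.531×10^-4 s; final current I_∞ = ε/R = 44.1/94.9 = 0.4647 A.
I(t) = I_∞(1 − e^(−t/τ)) with t/τ = 1.459.
I = (0.4647)(1 − e^(−1.459)) = 0.3567 A.

I ≈ 0.357 A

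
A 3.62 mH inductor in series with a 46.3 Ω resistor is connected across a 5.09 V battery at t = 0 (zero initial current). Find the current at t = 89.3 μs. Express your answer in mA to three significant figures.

τ = L/R = 3.620×10^-3/46.3 = 7.819×10^-5 s; final current I_∞ = ε/R = 5.09/46.3 = 0.1099 A.
I(t) = I_∞(1 − e^(−t/τ)) with t/τ = 1.142.
I = (0.1099)(1 − e^(−1.142)) = 7.485×10^-2 A.

I ≈ 74.9 mA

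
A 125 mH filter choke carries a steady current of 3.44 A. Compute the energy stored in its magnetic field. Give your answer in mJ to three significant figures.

U ≈ 740 mJ

Stored magnetic energy: U = ½LI².
U = ½(0.125 H)(3.44 A)² = 0.7396 J.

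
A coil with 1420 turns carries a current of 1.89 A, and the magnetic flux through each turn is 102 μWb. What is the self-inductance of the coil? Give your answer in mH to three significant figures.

Self-inductance is defined by L = NΦ_B/I (flux linkage over current).
L = (1420)(1.020×10^-4 Wb)/(1.89 A) = 7.663×10^-2 H.

L ≈ 76.6 mH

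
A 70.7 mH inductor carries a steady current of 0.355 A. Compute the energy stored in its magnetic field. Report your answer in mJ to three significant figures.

Stored magnetic energy: U = ½LI².
U = ½(7.070×10^-2 H)(0.355 A)² = 4.45498×10^-3 J.

U ≈ 4.45 mJ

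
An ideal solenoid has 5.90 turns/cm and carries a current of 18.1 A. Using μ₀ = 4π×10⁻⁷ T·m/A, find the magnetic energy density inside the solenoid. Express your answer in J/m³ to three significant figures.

u ≈ 71.7 J/m³

B = μ₀nI = (4π×10⁻⁷)(590)(18.1) = 1.342×10^-2 T.
u = B²/(2μ₀) = (1.342×10^-2)²/(2×4π×10⁻⁷) = 71.65 J/m³.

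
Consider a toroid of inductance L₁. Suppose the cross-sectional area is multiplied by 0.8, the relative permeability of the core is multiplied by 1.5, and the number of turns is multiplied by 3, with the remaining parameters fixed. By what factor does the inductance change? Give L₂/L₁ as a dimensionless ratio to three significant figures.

L₂/L₁ = 10.8

For a toroid, L ∝ μᵣN²A/R.
L₂/L₁ = (0.8) × (1.5) × (3)^2 = 10.8.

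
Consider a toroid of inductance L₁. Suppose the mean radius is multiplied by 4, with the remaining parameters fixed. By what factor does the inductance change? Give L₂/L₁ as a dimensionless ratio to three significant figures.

L₂/L₁ = 0.250

For a toroid, L ∝ μᵣN²A/R.
L₂/L₁ = (4)^-1 = 0.250.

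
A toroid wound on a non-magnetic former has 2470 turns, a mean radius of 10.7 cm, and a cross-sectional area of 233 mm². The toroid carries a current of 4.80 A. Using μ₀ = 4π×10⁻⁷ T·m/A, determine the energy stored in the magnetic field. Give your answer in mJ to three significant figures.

L = μ₀N²A/(2πR) = (4π×10⁻⁷)(2470)²(2.330×10^-4)/(2π×0.107) = 2.657×10^-3 H.
U = ½LI² = ½(2.657×10^-3)(4.80)² = 3.061×10^-2 J.

U ≈ 30.6 mJ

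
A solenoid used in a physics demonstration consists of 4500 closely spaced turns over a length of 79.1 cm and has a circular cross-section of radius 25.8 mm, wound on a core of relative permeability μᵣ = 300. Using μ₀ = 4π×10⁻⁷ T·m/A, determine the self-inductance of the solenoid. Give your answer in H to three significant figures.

L ≈ 20.2 H

A = πr² = π(2.580×10^-2 m)² = 2.091×10^-3 m².
For a long solenoid, L = μ₀μᵣN²A/ℓ.
L = (4π×10⁻⁷)(300)(4500)²(2.091×10^-3)/(0.791 m) = 20.18 H.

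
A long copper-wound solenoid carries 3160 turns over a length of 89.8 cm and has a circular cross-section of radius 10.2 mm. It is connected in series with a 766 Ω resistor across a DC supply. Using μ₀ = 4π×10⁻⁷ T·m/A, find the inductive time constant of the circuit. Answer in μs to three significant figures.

A = πr² = π(1.020×10^-2 m)² = 3.269×10^-4 m².
L = μ₀N²A/ℓ = (4π×10⁻⁷)(3160)²(3.269×10^-4)/(0.898) = 4.567×10^-3 H.
τ = L/R = (4.567×10^-3)/(766) = 5.963×10^-6 s.

τ ≈ 5.96 μs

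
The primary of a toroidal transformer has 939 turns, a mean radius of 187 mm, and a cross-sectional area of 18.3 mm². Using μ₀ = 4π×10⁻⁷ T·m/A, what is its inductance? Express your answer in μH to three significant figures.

L ≈ 17.3 μH

For a thin toroid, L = μ₀N²A/(2πR).
L = (4π×10⁻⁷)(939)²(1.830×10^-5) / (2π×0.187 m) = 1.726×10^-5 H.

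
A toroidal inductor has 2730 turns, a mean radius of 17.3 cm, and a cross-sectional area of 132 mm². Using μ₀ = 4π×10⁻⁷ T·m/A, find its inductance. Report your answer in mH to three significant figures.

For a thin toroid, L = μ₀N²A/(2πR).
L = (4π×10⁻⁷)(2730)²(1.320×10^-4) / (2π×0.173 m) = 1.137×10^-3 H.

L ≈ 1.14 mH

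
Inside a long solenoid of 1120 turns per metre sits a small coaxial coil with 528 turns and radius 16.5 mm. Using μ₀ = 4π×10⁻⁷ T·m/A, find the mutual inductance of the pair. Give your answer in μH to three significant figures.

The outer solenoid produces a uniform field B₁ = μ₀n₁I₁ across the inner coil,
so the flux linkage is N₂Φ = N₂B₁A₂ = μ₀n₁N₂A₂·I₁, giving M = μ₀n₁N₂A₂.
A₂ = πr² = π(1.650×10^-2 m)² = 8.553×10^-4 m².
M = (4π×10⁻⁷)(1120)(528)(8.553×10^-4) = 6.356×10^-4 H.

M ≈ 636 μH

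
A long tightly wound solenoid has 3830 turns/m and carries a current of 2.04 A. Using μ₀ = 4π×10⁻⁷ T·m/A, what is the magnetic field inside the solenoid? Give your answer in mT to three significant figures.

B ≈ 9.82 mT

Inside a long solenoid, B = μ₀nI.
B = (4π×10⁻⁷)(3.830×10^3 m⁻¹)(2.04 A) = 9.818×10^-3 T.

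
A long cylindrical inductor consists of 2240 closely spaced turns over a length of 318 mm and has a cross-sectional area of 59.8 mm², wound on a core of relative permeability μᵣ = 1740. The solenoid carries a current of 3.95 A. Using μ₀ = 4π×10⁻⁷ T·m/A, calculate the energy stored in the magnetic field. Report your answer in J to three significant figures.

A = 59.8 mm² = 5.980×10^-5 m².
L = μ₀μᵣN²A/ℓ = (4π×10⁻⁷)(1740)(2240)²(5.980×10^-5)/(0.318) = 2.063 H.
U = ½LI² = ½(2.063)(3.95)² = 16.1 J.

U ≈ 16.1 J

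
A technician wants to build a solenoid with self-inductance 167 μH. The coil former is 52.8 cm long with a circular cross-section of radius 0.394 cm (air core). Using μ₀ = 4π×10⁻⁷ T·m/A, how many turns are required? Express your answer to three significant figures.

N ≈ 1200 turns

A = πr² = π(3.940×10^-3 m)² = 4.877×10^-5 m².
From L = μ₀N²A/ℓ, N = √(Lℓ / (μ₀A)).
N = √[(1.670×10^-4)(0.528) / ((4π×10⁻⁷)×4.877×10^-5)] = √(1.439×10^6) ≈ 1199.5.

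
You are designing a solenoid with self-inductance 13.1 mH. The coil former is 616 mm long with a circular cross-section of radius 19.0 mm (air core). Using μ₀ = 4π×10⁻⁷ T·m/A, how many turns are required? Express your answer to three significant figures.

N ≈ 2380 turns

A = πr² = π(1.900×10^-2 m)² = 1.134×10^-3 m².
From L = μ₀N²A/ℓ, N = √(Lℓ / (μ₀A)).
N = √[(1.310×10^-2)(0.616) / ((4π×10⁻⁷)×1.134×10^-3)] = √(5.662×10^6) ≈ 2379.5.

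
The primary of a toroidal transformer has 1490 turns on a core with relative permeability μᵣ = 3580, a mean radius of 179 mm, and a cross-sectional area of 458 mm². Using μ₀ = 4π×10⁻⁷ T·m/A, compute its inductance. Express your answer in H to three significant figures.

L ≈ 4.07 H

For a thin toroid, L = μ₀μᵣN²A/(2πR).
L = (4π×10⁻⁷)(3580)(1490)²(4.580×10^-4) / (2π×0.179 m) = 4.067 H.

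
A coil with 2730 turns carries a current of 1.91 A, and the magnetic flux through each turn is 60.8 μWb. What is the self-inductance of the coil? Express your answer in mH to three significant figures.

L ≈ 86.9 mH

Self-inductance is defined by L = NΦ_B/I (flux linkage over current).
L = (2730)(6.080×10^-5 Wb)/(1.91 A) = 8.690×10^-2 H.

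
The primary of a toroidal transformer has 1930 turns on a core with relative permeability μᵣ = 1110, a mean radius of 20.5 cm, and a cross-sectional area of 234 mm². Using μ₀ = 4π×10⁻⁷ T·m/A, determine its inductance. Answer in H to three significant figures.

For a thin toroid, L = μ₀μᵣN²A/(2πR).
L = (4π×10⁻⁷)(1110)(1930)²(2.340×10^-4) / (2π×0.205 m) = 0.9439 H.

L ≈ 0.944 H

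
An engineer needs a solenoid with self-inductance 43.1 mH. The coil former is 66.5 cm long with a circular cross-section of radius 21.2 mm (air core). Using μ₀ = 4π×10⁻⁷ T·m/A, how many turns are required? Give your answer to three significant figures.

N ≈ 4020 turns

A = πr² = π(2.120×10^-2 m)² = 1.412×10^-3 m².
From L = μ₀N²A/ℓ, N = √(Lℓ / (μ₀A)).
N = √[(4.310×10^-2)(0.665) / ((4π×10⁻⁷)×1.412×10^-3)] = √(1.615×10^7) ≈ 4019.1.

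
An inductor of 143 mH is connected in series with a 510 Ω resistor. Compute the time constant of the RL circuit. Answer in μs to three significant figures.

τ ≈ 280 μs

τ = L/R = (0.143 H)/(510 Ω) = 2.804×10^-4 s.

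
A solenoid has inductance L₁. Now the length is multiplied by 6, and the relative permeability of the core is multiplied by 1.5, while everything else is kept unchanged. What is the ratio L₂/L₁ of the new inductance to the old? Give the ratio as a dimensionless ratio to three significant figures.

L₂/L₁ = 0.250

For a solenoid, L ∝ μᵣN²A/ℓ.
L₂/L₁ = (6)^-1 × (1.5) = 0.250.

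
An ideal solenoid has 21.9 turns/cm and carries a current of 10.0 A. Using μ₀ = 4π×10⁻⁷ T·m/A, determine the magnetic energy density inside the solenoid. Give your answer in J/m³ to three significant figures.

u ≈ 301 J/m³

B = μ₀nI = (4π×10⁻⁷)(2.190×10^3)(10.0) = 2.752×10^-2 T.
u = B²/(2μ₀) = (2.752×10^-2)²/(2×4π×10⁻⁷) = 301.3 J/m³.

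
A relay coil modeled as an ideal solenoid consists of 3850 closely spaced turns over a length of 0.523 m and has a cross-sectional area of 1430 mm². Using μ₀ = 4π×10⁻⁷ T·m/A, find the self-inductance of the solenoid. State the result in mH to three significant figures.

A = 1430 mm² = 1.430×10^-3 m².
For a long solenoid, L = μ₀N²A/ℓ.
L = (4π×10⁻⁷)(3850)²(1.430×10^-3)/(0.523 m) = 5.093×10^-2 H.

L ≈ 50.9 mH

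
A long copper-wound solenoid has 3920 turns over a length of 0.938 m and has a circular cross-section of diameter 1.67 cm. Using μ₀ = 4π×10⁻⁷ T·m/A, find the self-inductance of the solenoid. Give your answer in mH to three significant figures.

A = π(d/2)² = π(8.350×10^-3 m)² = 2.190×10^-4 m².
For a long solenoid, L = μ₀N²A/ℓ.
L = (4π×10⁻⁷)(3920)²(2.190×10^-4)/(0.938 m) = 4.509×10^-3 H.

L ≈ 4.51 mH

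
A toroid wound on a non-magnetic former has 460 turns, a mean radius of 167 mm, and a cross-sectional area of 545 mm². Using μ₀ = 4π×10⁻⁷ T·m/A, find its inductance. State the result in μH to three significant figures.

L ≈ 138 μH

For a thin toroid, L = μ₀N²A/(2πR).
L = (4π×10⁻⁷)(460)²(5.450×10^-4) / (2π×0.167 m) = 1.381×10^-4 H.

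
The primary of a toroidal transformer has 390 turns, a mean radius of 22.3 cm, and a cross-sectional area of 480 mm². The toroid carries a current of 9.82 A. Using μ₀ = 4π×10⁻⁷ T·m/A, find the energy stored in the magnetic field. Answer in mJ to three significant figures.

U ≈ 3.16 mJ

L = μ₀N²A/(2πR) = (4π×10⁻⁷)(390)²(4.800×10^-4)/(2π×0.223) = 6.548×10^-5 H.
U = ½LI² = ½(6.548×10^-5)(9.82)² = 3.157×10^-3 J.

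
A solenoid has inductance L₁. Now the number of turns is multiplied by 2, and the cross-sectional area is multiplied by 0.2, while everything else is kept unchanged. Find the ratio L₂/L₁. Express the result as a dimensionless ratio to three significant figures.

L₂/L₁ = 0.800

For a solenoid, L ∝ μᵣN²A/ℓ.
L₂/L₁ = (2)^2 × (0.2) = 0.800.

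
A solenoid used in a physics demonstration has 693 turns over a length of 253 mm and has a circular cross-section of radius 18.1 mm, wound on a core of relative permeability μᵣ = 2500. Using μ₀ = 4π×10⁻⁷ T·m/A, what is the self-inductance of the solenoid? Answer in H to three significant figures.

L ≈ 6.14 H

A = πr² = π(1.810×10^-2 m)² = 1.029×10^-3 m².
For a long solenoid, L = μ₀μᵣN²A/ℓ.
L = (4π×10⁻⁷)(2500)(693)²(1.029×10^-3)/(0.253 m) = 6.138 H.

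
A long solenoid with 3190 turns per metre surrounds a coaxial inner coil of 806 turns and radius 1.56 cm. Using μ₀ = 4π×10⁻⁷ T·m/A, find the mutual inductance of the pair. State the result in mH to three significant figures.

The outer solenoid produces a uniform field B₁ = μ₀n₁I₁ across the inner coil,
so the flux linkage is N₂Φ = N₂B₁A₂ = μ₀n₁N₂A₂·I₁, giving M = μ₀n₁N₂A₂.
A₂ = πr² = π(1.560×10^-2 m)² = 7.645×10^-4 m².
M = (4π×10⁻⁷)(3190)(806)(7.645×10^-4) = 2.470×10^-3 H.

M ≈ 2.47 mH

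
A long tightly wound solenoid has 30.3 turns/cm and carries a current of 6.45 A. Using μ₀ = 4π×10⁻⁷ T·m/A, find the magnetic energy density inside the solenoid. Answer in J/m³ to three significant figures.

B = μ₀nI = (4π×10⁻⁷)(3.030×10^3)(6.45) = 2.456×10^-2 T.
u = B²/(2μ₀) = (2.456×10^-2)²/(2×4π×10⁻⁷) = 240 J/m³.

u ≈ 240 J/m³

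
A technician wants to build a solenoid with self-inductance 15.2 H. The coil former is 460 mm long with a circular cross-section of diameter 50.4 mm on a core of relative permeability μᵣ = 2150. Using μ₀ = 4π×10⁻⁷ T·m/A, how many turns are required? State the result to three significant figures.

A = π(d/2)² = π(2.520×10^-2 m)² = 1.995×10^-3 m².
From L = μ₀μᵣN²A/ℓ, N = √(Lℓ / (μ₀μᵣA)).
N = √[(15.2)(0.46) / ((4π×10⁻⁷)(2150)×1.995×10^-3)] = √(1.297×10^6) ≈ 1138.9.

N ≈ 1140 turns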